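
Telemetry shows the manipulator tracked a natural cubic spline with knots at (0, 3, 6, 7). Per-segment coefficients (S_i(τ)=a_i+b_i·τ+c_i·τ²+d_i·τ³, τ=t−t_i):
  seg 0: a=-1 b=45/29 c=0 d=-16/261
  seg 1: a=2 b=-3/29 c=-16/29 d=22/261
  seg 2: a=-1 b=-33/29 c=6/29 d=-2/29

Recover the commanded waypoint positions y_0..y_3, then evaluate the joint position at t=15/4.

y_0=-1 y_1=2 y_2=-1 y_3=-2
S(15/4) = 1529/928

y_0 = S_0(0) = a_0 = -1
y_1 = S_1(0) = a_1 = 2
y_2 = S_2(0) = a_2 = -1
y_3 = S_2(1) = -2
t_q=15/4 is in segment 1 (τ=3/4); S_1(τ)=1529/928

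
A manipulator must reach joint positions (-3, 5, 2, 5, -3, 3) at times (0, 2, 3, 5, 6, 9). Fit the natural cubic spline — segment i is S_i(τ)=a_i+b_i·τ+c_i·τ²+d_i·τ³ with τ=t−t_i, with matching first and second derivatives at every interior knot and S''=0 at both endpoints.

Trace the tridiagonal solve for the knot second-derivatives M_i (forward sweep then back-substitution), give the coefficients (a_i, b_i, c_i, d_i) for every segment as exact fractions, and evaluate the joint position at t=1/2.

Δ: Δ0=4, Δ1=-3, Δ2=3/2, Δ3=-8, Δ4=2
row 1: diag=6, rhs=-42; c'=1/6, d'=-7
row 2: denom=6−1·1/6=35/6; d'=(27−1·-7)/(35/6)=204/35
row 3: denom=6−2·12/35=186/35; d'=(-57−2·204/35)/(186/35)=-801/62
row 4: denom=8−1·35/186=1453/186; d'=(60−1·-801/62)/(1453/186)=13563/1453
back: M4=13563/1453
back: M3=-801/62−35/186·13563/1453=-21324/1453
back: M2=204/35−12/35·-21324/1453=15780/1453
back: M1=-7−1/6·15780/1453=-12801/1453
M: M0=0, M1=-12801/1453, M2=15780/1453, M3=-21324/1453, M4=13563/1453, M5=0
seg 0: a=-3, c=M0/2=0, d=(M1−M0)/(6·2)=-4267/5812, b=Δ0−h0·(2M0+M1)/6=10079/1453
seg 1: a=5, c=M1/2=-12801/2906, d=(M2−M1)/(6·1)=9527/2906, b=Δ1−h1·(2M1+M2)/6=-2722/1453
seg 2: a=2, c=M2/2=7890/1453, d=(M3−M2)/(6·2)=-3092/1453, b=Δ2−h2·(2M2+M3)/6=-2465/2906
seg 3: a=5, c=M3/2=-10662/1453, d=(M4−M3)/(6·1)=11629/2906, b=Δ3−h3·(2M3+M4)/6=-13553/2906
seg 4: a=-3, c=M4/2=13563/2906, d=(M5−M4)/(6·3)=-1507/2906, b=Δ4−h4·(2M4+M5)/6=-10657/1453
t_q=1/2 → seg 0, τ=1/2; S=-3+10079/1453·τ+0·τ²+-4267/5812·τ³=17509/46496

  seg 0: a=-3 b=10079/1453 c=0 d=-4267/5812
  seg 1: a=5 b=-2722/1453 c=-12801/2906 d=9527/2906
  seg 2: a=2 b=-2465/2906 c=7890/1453 d=-3092/1453
  seg 3: a=5 b=-13553/2906 c=-10662/1453 d=11629/2906
  seg 4: a=-3 b=-10657/1453 c=13563/2906 d=-1507/2906
S(1/2) = 17509/46496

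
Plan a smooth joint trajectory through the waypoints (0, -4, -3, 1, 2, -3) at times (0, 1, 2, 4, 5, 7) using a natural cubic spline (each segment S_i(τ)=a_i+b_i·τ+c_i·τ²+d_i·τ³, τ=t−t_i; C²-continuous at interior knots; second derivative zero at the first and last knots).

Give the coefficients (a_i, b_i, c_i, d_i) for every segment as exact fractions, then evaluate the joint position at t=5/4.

  seg 0: a=0 b=-3726/709 c=0 d=890/709
  seg 1: a=-4 b=-1056/709 c=2670/709 d=-905/709
  seg 2: a=-3 b=1569/709 c=-45/709 d=-61/2836
  seg 3: a=1 b=1206/709 c=-273/1418 d=-721/1418
  seg 4: a=2 b=-297/1418 c=-1218/709 d=203/709
S(5/4) = -188625/45376

Δ: Δ0=-4, Δ1=1, Δ2=2, Δ3=1, Δ4=-5/2
row 1: diag=4, rhs=30; c'=1/4, d'=15/2
row 2: denom=6−1·1/4=23/4; d'=(6−1·15/2)/(23/4)=-6/23
row 3: denom=6−2·8/23=122/23; d'=(-6−2·-6/23)/(122/23)=-63/61
row 4: denom=6−1·23/122=709/122; d'=(-21−1·-63/61)/(709/122)=-2436/709
back: M4=-2436/709
back: M3=-63/61−23/122·-2436/709=-273/709
back: M2=-6/23−8/23·-273/709=-90/709
back: M1=15/2−1/4·-90/709=5340/709
M: M0=0, M1=5340/709, M2=-90/709, M3=-273/709, M4=-2436/709, M5=0
seg 0: a=0, c=M0/2=0, d=(M1−M0)/(6·1)=890/709, b=Δ0−h0·(2M0+M1)/6=-3726/709
seg 1: a=-4, c=M1/2=2670/709, d=(M2−M1)/(6·1)=-905/709, b=Δ1−h1·(2M1+M2)/6=-1056/709
seg 2: a=-3, c=M2/2=-45/709, d=(M3−M2)/(6·2)=-61/2836, b=Δ2−h2·(2M2+M3)/6=1569/709
seg 3: a=1, c=M3/2=-273/1418, d=(M4−M3)/(6·1)=-721/1418, b=Δ3−h3·(2M3+M4)/6=1206/709
seg 4: a=2, c=M4/2=-1218/709, d=(M5−M4)/(6·2)=203/709, b=Δ4−h4·(2M4+M5)/6=-297/1418
t_q=5/4 → seg 1, τ=1/4; S=-4+-1056/709·τ+2670/709·τ²+-905/709·τ³=-188625/45376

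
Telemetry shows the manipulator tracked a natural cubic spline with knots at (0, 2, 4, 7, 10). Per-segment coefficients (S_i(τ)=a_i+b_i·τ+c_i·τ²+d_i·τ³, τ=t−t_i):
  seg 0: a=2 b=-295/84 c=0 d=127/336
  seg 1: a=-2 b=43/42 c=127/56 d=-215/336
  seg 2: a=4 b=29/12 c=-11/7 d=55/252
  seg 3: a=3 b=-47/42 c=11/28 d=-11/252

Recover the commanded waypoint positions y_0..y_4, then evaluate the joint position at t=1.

y_0 = S_0(0) = a_0 = 2
y_1 = S_1(0) = a_1 = -2
y_2 = S_2(0) = a_2 = 4
y_3 = S_3(0) = a_3 = 3
y_4 = S_3(3) = 2
t_q=1 is in segment 0 (τ=1); S_0(τ)=-127/112

y_0=2 y_1=-2 y_2=4 y_3=3 y_4=2
S(1) = -127/112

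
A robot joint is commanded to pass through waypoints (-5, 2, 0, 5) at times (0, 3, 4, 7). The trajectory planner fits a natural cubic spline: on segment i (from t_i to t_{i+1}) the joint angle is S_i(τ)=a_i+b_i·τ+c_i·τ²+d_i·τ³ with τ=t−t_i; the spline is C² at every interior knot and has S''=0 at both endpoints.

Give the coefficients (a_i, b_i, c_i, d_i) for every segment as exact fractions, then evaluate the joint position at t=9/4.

Δ: Δ0=7/3, Δ1=-2, Δ2=5/3
row 1: diag=8, rhs=-26; c'=1/8, d'=-13/4
row 2: denom=8−1·1/8=63/8; d'=(22−1·-13/4)/(63/8)=202/63
back: M2=202/63
back: M1=-13/4−1/8·202/63=-230/63
M: M0=0, M1=-230/63, M2=202/63, M3=0
seg 0: a=-5, c=M0/2=0, d=(M1−M0)/(6·3)=-115/567, b=Δ0−h0·(2M0+M1)/6=262/63
seg 1: a=2, c=M1/2=-115/63, d=(M2−M1)/(6·1)=8/7, b=Δ1−h1·(2M1+M2)/6=-83/63
seg 2: a=0, c=M2/2=101/63, d=(M3−M2)/(6·3)=-101/567, b=Δ2−h2·(2M2+M3)/6=-97/63
t_q=9/4 → seg 0, τ=9/4; S=-5+262/63·τ+0·τ²+-115/567·τ³=131/64

  seg 0: a=-5 b=262/63 c=0 d=-115/567
  seg 1: a=2 b=-83/63 c=-115/63 d=8/7
  seg 2: a=0 b=-97/63 c=101/63 d=-101/567
S(9/4) = 131/64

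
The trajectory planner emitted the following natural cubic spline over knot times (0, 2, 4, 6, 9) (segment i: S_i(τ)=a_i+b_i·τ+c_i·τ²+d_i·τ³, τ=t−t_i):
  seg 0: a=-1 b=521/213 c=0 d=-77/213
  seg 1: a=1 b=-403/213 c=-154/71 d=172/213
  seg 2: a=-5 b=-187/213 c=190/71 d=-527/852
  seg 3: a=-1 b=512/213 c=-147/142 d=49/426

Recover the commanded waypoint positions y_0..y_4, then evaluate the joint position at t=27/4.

y_0=-1 y_1=1 y_2=-5 y_3=-1 y_4=0
S(27/4) = 2445/9088

y_0 = S_0(0) = a_0 = -1
y_1 = S_1(0) = a_1 = 1
y_2 = S_2(0) = a_2 = -5
y_3 = S_3(0) = a_3 = -1
y_4 = S_3(3) = 0
t_q=27/4 is in segment 3 (τ=3/4); S_3(τ)=2445/9088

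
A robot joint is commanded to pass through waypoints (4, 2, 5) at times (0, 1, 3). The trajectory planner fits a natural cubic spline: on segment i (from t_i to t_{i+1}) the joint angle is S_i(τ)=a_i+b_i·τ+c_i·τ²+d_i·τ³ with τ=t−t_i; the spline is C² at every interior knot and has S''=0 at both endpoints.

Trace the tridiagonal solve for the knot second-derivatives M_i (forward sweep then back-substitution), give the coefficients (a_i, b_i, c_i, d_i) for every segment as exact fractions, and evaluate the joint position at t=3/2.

  seg 0: a=4 b=-31/12 c=0 d=7/12
  seg 1: a=2 b=-5/6 c=7/4 d=-7/24
S(3/2) = 127/64

Δ: Δ0=-2, Δ1=3/2
row 1: diag=6, rhs=21; c'=1/3, d'=7/2
back: M1=7/2
M: M0=0, M1=7/2, M2=0
seg 0: a=4, c=M0/2=0, d=(M1−M0)/(6·1)=7/12, b=Δ0−h0·(2M0+M1)/6=-31/12
seg 1: a=2, c=M1/2=7/4, d=(M2−M1)/(6·2)=-7/24, b=Δ1−h1·(2M1+M2)/6=-5/6
t_q=3/2 → seg 1, τ=1/2; S=2+-5/6·τ+7/4·τ²+-7/24·τ³=127/64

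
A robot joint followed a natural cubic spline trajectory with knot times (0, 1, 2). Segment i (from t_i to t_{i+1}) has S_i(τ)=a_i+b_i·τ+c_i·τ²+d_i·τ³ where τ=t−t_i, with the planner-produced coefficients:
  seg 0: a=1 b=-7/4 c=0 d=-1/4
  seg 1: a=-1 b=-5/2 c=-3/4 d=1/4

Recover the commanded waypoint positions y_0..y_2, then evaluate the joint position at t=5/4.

y_0 = S_0(0) = a_0 = 1
y_1 = S_1(0) = a_1 = -1
y_2 = S_1(1) = -4
t_q=5/4 is in segment 1 (τ=1/4); S_1(τ)=-427/256

y_0=1 y_1=-1 y_2=-4
S(5/4) = -427/256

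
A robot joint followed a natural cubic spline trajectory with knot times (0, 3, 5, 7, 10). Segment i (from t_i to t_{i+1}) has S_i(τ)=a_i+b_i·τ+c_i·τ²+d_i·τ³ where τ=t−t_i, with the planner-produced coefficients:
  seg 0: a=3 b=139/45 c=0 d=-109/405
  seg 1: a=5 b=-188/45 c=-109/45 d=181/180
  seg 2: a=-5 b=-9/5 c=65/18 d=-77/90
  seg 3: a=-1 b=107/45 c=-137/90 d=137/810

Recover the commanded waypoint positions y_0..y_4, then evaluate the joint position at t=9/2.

y_0=3 y_1=5 y_2=-5 y_3=-1 y_4=-3
S(9/2) = -319/96

y_0 = S_0(0) = a_0 = 3
y_1 = S_1(0) = a_1 = 5
y_2 = S_2(0) = a_2 = -5
y_3 = S_3(0) = a_3 = -1
y_4 = S_3(3) = -3
t_q=9/2 is in segment 1 (τ=3/2); S_1(τ)=-319/96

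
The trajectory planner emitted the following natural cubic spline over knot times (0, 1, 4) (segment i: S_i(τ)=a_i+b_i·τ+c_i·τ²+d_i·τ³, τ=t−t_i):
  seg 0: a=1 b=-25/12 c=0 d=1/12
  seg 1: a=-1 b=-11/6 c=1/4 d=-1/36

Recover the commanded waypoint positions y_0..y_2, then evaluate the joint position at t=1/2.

y_0 = S_0(0) = a_0 = 1
y_1 = S_1(0) = a_1 = -1
y_2 = S_1(3) = -5
t_q=1/2 is in segment 0 (τ=1/2); S_0(τ)=-1/32

y_0=1 y_1=-1 y_2=-5
S(1/2) = -1/32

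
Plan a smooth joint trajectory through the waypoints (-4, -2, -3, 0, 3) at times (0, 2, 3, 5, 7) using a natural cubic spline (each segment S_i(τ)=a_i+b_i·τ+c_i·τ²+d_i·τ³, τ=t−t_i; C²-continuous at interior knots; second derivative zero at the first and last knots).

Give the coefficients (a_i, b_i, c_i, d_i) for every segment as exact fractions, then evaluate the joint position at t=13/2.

  seg 0: a=-4 b=59/32 c=0 d=-27/128
  seg 1: a=-2 b=-11/16 c=-81/64 d=61/64
  seg 2: a=-3 b=-23/64 c=51/32 d=-85/256
  seg 3: a=0 b=65/32 c=-51/128 d=17/256
S(13/2) = 4863/2048

Δ: Δ0=1, Δ1=-1, Δ2=3/2, Δ3=3/2
row 1: diag=6, rhs=-12; c'=1/6, d'=-2
row 2: denom=6−1·1/6=35/6; d'=(15−1·-2)/(35/6)=102/35
row 3: denom=8−2·12/35=256/35; d'=(0−2·102/35)/(256/35)=-51/64
back: M3=-51/64
back: M2=102/35−12/35·-51/64=51/16
back: M1=-2−1/6·51/16=-81/32
M: M0=0, M1=-81/32, M2=51/16, M3=-51/64, M4=0
seg 0: a=-4, c=M0/2=0, d=(M1−M0)/(6·2)=-27/128, b=Δ0−h0·(2M0+M1)/6=59/32
seg 1: a=-2, c=M1/2=-81/64, d=(M2−M1)/(6·1)=61/64, b=Δ1−h1·(2M1+M2)/6=-11/16
seg 2: a=-3, c=M2/2=51/32, d=(M3−M2)/(6·2)=-85/256, b=Δ2−h2·(2M2+M3)/6=-23/64
seg 3: a=0, c=M3/2=-51/128, d=(M4−M3)/(6·2)=17/256, b=Δ3−h3·(2M3+M4)/6=65/32
t_q=13/2 → seg 3, τ=3/2; S=0+65/32·τ+-51/128·τ²+17/256·τ³=4863/2048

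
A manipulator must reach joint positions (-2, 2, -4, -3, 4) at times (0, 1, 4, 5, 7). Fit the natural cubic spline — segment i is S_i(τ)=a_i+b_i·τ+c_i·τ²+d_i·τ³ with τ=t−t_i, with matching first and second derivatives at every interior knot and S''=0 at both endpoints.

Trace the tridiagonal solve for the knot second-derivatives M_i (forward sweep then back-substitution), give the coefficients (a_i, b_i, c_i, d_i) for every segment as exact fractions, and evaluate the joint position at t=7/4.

Δ: Δ0=4, Δ1=-2, Δ2=1, Δ3=7/2
row 1: diag=8, rhs=-36; c'=3/8, d'=-9/2
row 2: denom=8−3·3/8=55/8; d'=(18−3·-9/2)/(55/8)=252/55
row 3: denom=6−1·8/55=322/55; d'=(15−1·252/55)/(322/55)=573/322
back: M3=573/322
back: M2=252/55−8/55·573/322=696/161
back: M1=-9/2−3/8·696/161=-1971/322
M: M0=0, M1=-1971/322, M2=696/161, M3=573/322, M4=0
seg 0: a=-2, c=M0/2=0, d=(M1−M0)/(6·1)=-657/644, b=Δ0−h0·(2M0+M1)/6=3233/644
seg 1: a=2, c=M1/2=-1971/644, d=(M2−M1)/(6·3)=1121/1932, b=Δ1−h1·(2M1+M2)/6=631/322
seg 2: a=-4, c=M2/2=348/161, d=(M3−M2)/(6·1)=-39/92, b=Δ2−h2·(2M2+M3)/6=-475/644
seg 3: a=-3, c=M3/2=573/644, d=(M4−M3)/(6·2)=-191/1288, b=Δ3−h3·(2M3+M4)/6=745/322
t_q=7/4 → seg 1, τ=3/4; S=2+631/322·τ+-1971/644·τ²+1121/1932·τ³=82141/41216

  seg 0: a=-2 b=3233/644 c=0 d=-657/644
  seg 1: a=2 b=631/322 c=-1971/644 d=1121/1932
  seg 2: a=-4 b=-475/644 c=348/161 d=-39/92
  seg 3: a=-3 b=745/322 c=573/644 d=-191/1288
S(7/4) = 82141/41216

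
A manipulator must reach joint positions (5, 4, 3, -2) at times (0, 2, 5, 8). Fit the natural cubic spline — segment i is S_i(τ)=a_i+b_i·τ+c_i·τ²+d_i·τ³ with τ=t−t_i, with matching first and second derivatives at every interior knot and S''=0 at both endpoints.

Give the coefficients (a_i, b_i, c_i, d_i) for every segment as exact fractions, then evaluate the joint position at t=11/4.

  seg 0: a=5 b=-45/74 c=0 d=1/37
  seg 1: a=4 b=-21/74 c=6/37 d=-119/1998
  seg 2: a=3 b=-34/37 c=-83/222 d=83/1998
S(11/4) = 18249/4736

Δ: Δ0=-1/2, Δ1=-1/3, Δ2=-5/3
row 1: diag=10, rhs=1; c'=3/10, d'=1/10
row 2: denom=12−3·3/10=111/10; d'=(-8−3·1/10)/(111/10)=-83/111
back: M2=-83/111
back: M1=1/10−3/10·-83/111=12/37
M: M0=0, M1=12/37, M2=-83/111, M3=0
seg 0: a=5, c=M0/2=0, d=(M1−M0)/(6·2)=1/37, b=Δ0−h0·(2M0+M1)/6=-45/74
seg 1: a=4, c=M1/2=6/37, d=(M2−M1)/(6·3)=-119/1998, b=Δ1−h1·(2M1+M2)/6=-21/74
seg 2: a=3, c=M2/2=-83/222, d=(M3−M2)/(6·3)=83/1998, b=Δ2−h2·(2M2+M3)/6=-34/37
t_q=11/4 → seg 1, τ=3/4; S=4+-21/74·τ+6/37·τ²+-119/1998·τ³=18249/4736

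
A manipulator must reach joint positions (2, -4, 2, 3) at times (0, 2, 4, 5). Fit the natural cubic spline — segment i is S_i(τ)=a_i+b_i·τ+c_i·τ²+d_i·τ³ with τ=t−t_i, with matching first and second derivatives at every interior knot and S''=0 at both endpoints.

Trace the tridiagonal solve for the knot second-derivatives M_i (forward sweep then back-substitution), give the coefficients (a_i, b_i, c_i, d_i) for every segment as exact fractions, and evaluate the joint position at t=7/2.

Δ: Δ0=-3, Δ1=3, Δ2=1
row 1: diag=8, rhs=36; c'=1/4, d'=9/2
row 2: denom=6−2·1/4=11/2; d'=(-12−2·9/2)/(11/2)=-42/11
back: M2=-42/11
back: M1=9/2−1/4·-42/11=60/11
M: M0=0, M1=60/11, M2=-42/11, M3=0
seg 0: a=2, c=M0/2=0, d=(M1−M0)/(6·2)=5/11, b=Δ0−h0·(2M0+M1)/6=-53/11
seg 1: a=-4, c=M1/2=30/11, d=(M2−M1)/(6·2)=-17/22, b=Δ1−h1·(2M1+M2)/6=7/11
seg 2: a=2, c=M2/2=-21/11, d=(M3−M2)/(6·1)=7/11, b=Δ2−h2·(2M2+M3)/6=25/11
t_q=7/2 → seg 1, τ=3/2; S=-4+7/11·τ+30/11·τ²+-17/22·τ³=85/176

  seg 0: a=2 b=-53/11 c=0 d=5/11
  seg 1: a=-4 b=7/11 c=30/11 d=-17/22
  seg 2: a=2 b=25/11 c=-21/11 d=7/11
S(7/2) = 85/176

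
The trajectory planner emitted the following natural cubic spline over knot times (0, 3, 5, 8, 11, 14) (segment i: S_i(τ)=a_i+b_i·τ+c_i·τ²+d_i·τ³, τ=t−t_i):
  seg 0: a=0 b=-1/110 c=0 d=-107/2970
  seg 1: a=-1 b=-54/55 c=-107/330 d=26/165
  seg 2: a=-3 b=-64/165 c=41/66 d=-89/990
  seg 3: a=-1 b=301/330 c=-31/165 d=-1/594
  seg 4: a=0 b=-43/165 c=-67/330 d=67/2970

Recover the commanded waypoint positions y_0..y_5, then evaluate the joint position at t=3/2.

y_0=0 y_1=-1 y_2=-3 y_3=-1 y_4=0 y_5=-2
S(3/2) = -119/880

y_0 = S_0(0) = a_0 = 0
y_1 = S_1(0) = a_1 = -1
y_2 = S_2(0) = a_2 = -3
y_3 = S_3(0) = a_3 = -1
y_4 = S_4(0) = a_4 = 0
y_5 = S_4(3) = -2
t_q=3/2 is in segment 0 (τ=3/2); S_0(τ)=-119/880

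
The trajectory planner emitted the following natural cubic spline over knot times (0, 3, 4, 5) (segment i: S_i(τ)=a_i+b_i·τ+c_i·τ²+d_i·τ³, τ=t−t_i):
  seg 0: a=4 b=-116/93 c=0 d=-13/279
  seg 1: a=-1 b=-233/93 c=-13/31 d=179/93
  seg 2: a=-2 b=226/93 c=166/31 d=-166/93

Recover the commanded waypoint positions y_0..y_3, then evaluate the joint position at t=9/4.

y_0 = S_0(0) = a_0 = 4
y_1 = S_1(0) = a_1 = -1
y_2 = S_2(0) = a_2 = -2
y_3 = S_2(1) = 4
t_q=9/4 is in segment 0 (τ=9/4); S_0(τ)=1315/1984

y_0=4 y_1=-1 y_2=-2 y_3=4
S(9/4) = 1315/1984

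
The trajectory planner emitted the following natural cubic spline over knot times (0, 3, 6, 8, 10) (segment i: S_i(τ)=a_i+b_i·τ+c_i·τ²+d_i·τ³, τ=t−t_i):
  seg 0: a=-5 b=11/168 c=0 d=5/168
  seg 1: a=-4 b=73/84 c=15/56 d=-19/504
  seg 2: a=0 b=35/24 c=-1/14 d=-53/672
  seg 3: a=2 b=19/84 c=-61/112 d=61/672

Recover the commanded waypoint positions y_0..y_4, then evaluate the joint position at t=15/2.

y_0=-5 y_1=-4 y_2=0 y_3=2 y_4=1
S(15/2) = 3155/1792

y_0 = S_0(0) = a_0 = -5
y_1 = S_1(0) = a_1 = -4
y_2 = S_2(0) = a_2 = 0
y_3 = S_3(0) = a_3 = 2
y_4 = S_3(2) = 1
t_q=15/2 is in segment 2 (τ=3/2); S_2(τ)=3155/1792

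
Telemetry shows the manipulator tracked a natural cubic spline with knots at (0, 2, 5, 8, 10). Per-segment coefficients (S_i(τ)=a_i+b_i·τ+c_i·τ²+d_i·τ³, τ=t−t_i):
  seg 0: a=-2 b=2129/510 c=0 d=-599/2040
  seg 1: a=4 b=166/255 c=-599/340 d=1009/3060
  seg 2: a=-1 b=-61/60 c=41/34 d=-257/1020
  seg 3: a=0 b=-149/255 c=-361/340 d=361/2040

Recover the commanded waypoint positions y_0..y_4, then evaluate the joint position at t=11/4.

y_0 = S_0(0) = a_0 = -2
y_1 = S_1(0) = a_1 = 4
y_2 = S_2(0) = a_2 = -1
y_3 = S_3(0) = a_3 = 0
y_4 = S_3(2) = -4
t_q=11/4 is in segment 1 (τ=3/4); S_1(τ)=79127/21760

y_0=-2 y_1=4 y_2=-1 y_3=0 y_4=-4
S(11/4) = 79127/21760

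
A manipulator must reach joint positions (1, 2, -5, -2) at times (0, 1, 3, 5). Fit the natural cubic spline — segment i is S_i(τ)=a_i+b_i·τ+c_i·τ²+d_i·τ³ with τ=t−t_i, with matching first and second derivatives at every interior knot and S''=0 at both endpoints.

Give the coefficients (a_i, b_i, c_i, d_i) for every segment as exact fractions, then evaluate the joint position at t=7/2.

  seg 0: a=1 b=45/22 c=0 d=-23/22
  seg 1: a=2 b=-12/11 c=-69/22 d=85/88
  seg 2: a=-5 b=-45/22 c=117/44 d=-39/88
S(7/2) = -3811/704

Δ: Δ0=1, Δ1=-7/2, Δ2=3/2
row 1: diag=6, rhs=-27; c'=1/3, d'=-9/2
row 2: denom=8−2·1/3=22/3; d'=(30−2·-9/2)/(22/3)=117/22
back: M2=117/22
back: M1=-9/2−1/3·117/22=-69/11
M: M0=0, M1=-69/11, M2=117/22, M3=0
seg 0: a=1, c=M0/2=0, d=(M1−M0)/(6·1)=-23/22, b=Δ0−h0·(2M0+M1)/6=45/22
seg 1: a=2, c=M1/2=-69/22, d=(M2−M1)/(6·2)=85/88, b=Δ1−h1·(2M1+M2)/6=-12/11
seg 2: a=-5, c=M2/2=117/44, d=(M3−M2)/(6·2)=-39/88, b=Δ2−h2·(2M2+M3)/6=-45/22
t_q=7/2 → seg 2, τ=1/2; S=-5+-45/22·τ+117/44·τ²+-39/88·τ³=-3811/704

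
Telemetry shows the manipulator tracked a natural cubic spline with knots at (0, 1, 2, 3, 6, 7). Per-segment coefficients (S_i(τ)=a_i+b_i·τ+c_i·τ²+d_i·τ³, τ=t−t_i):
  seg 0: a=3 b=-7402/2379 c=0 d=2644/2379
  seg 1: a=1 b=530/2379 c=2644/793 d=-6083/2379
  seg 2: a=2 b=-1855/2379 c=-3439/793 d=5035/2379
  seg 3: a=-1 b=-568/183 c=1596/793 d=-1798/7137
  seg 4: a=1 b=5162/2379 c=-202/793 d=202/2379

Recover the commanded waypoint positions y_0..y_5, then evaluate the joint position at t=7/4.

y_0=3 y_1=1 y_2=2 y_3=-1 y_4=1 y_5=3
S(7/4) = 99669/50752

y_0 = S_0(0) = a_0 = 3
y_1 = S_1(0) = a_1 = 1
y_2 = S_2(0) = a_2 = 2
y_3 = S_3(0) = a_3 = -1
y_4 = S_4(0) = a_4 = 1
y_5 = S_4(1) = 3
t_q=7/4 is in segment 1 (τ=3/4); S_1(τ)=99669/50752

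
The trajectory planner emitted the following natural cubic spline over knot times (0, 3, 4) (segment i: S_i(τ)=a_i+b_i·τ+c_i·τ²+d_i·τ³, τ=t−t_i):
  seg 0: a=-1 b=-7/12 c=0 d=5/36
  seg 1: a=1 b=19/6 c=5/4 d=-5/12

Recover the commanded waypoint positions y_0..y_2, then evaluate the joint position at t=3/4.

y_0 = S_0(0) = a_0 = -1
y_1 = S_1(0) = a_1 = 1
y_2 = S_1(1) = 5
t_q=3/4 is in segment 0 (τ=3/4); S_0(τ)=-353/256

y_0=-1 y_1=1 y_2=5
S(3/4) = -353/256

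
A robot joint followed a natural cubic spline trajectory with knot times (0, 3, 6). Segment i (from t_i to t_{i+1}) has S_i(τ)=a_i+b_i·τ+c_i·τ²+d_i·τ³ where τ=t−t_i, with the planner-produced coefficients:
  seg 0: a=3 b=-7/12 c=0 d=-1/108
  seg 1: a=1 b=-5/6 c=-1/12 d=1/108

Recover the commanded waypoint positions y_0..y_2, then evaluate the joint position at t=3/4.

y_0=3 y_1=1 y_2=-2
S(3/4) = 655/256

y_0 = S_0(0) = a_0 = 3
y_1 = S_1(0) = a_1 = 1
y_2 = S_1(3) = -2
t_q=3/4 is in segment 0 (τ=3/4); S_0(τ)=655/256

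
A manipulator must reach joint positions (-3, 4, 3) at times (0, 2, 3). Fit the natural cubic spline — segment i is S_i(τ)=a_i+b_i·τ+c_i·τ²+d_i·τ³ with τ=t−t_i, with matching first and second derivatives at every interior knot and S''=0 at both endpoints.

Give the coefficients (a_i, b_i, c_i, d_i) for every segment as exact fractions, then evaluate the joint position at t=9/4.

  seg 0: a=-3 b=5 c=0 d=-3/8
  seg 1: a=4 b=1/2 c=-9/4 d=3/4
S(9/4) = 1023/256

Δ: Δ0=7/2, Δ1=-1
row 1: diag=6, rhs=-27; c'=1/6, d'=-9/2
back: M1=-9/2
M: M0=0, M1=-9/2, M2=0
seg 0: a=-3, c=M0/2=0, d=(M1−M0)/(6·2)=-3/8, b=Δ0−h0·(2M0+M1)/6=5
seg 1: a=4, c=M1/2=-9/4, d=(M2−M1)/(6·1)=3/4, b=Δ1−h1·(2M1+M2)/6=1/2
t_q=9/4 → seg 1, τ=1/4; S=4+1/2·τ+-9/4·τ²+3/4·τ³=1023/256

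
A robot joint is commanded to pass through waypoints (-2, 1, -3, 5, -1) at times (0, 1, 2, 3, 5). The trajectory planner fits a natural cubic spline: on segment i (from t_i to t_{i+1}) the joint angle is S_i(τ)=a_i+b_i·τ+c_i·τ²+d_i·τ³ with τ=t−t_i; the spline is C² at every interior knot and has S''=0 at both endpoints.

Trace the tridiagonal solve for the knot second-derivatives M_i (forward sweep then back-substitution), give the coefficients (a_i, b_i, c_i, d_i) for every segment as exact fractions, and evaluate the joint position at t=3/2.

Δ: Δ0=3, Δ1=-4, Δ2=8, Δ3=-3
row 1: diag=4, rhs=-42; c'=1/4, d'=-21/2
row 2: denom=4−1·1/4=15/4; d'=(72−1·-21/2)/(15/4)=22
row 3: denom=6−1·4/15=86/15; d'=(-66−1·22)/(86/15)=-660/43
back: M3=-660/43
back: M2=22−4/15·-660/43=1122/43
back: M1=-21/2−1/4·1122/43=-732/43
M: M0=0, M1=-732/43, M2=1122/43, M3=-660/43, M4=0
seg 0: a=-2, c=M0/2=0, d=(M1−M0)/(6·1)=-122/43, b=Δ0−h0·(2M0+M1)/6=251/43
seg 1: a=1, c=M1/2=-366/43, d=(M2−M1)/(6·1)=309/43, b=Δ1−h1·(2M1+M2)/6=-115/43
seg 2: a=-3, c=M2/2=561/43, d=(M3−M2)/(6·1)=-297/43, b=Δ2−h2·(2M2+M3)/6=80/43
seg 3: a=5, c=M3/2=-330/43, d=(M4−M3)/(6·2)=55/43, b=Δ3−h3·(2M3+M4)/6=311/43
t_q=3/2 → seg 1, τ=1/2; S=1+-115/43·τ+-366/43·τ²+309/43·τ³=-539/344

  seg 0: a=-2 b=251/43 c=0 d=-122/43
  seg 1: a=1 b=-115/43 c=-366/43 d=309/43
  seg 2: a=-3 b=80/43 c=561/43 d=-297/43
  seg 3: a=5 b=311/43 c=-330/43 d=55/43
S(3/2) = -539/344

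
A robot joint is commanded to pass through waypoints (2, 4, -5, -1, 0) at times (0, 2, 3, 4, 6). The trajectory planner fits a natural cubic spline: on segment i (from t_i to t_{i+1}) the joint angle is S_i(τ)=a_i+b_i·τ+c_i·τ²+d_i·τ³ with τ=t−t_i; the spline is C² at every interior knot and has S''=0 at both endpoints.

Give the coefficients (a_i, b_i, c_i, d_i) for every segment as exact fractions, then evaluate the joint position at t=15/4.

Δ: Δ0=1, Δ1=-9, Δ2=4, Δ3=1/2
row 1: diag=6, rhs=-60; c'=1/6, d'=-10
row 2: denom=4−1·1/6=23/6; d'=(78−1·-10)/(23/6)=528/23
row 3: denom=6−1·6/23=132/23; d'=(-21−1·528/23)/(132/23)=-337/44
back: M3=-337/44
back: M2=528/23−6/23·-337/44=549/22
back: M1=-10−1/6·549/22=-623/44
M: M0=0, M1=-623/44, M2=549/22, M3=-337/44, M4=0
seg 0: a=2, c=M0/2=0, d=(M1−M0)/(6·2)=-623/528, b=Δ0−h0·(2M0+M1)/6=755/132
seg 1: a=4, c=M1/2=-623/88, d=(M2−M1)/(6·1)=1721/264, b=Δ1−h1·(2M1+M2)/6=-557/66
seg 2: a=-5, c=M2/2=549/44, d=(M3−M2)/(6·1)=-1435/264, b=Δ2−h2·(2M2+M3)/6=-73/24
seg 3: a=-1, c=M3/2=-337/88, d=(M4−M3)/(6·2)=337/528, b=Δ3−h3·(2M3+M4)/6=185/33
t_q=15/4 → seg 2, τ=3/4; S=-5+-73/24·τ+549/44·τ²+-1435/264·τ³=-14395/5632

  seg 0: a=2 b=755/132 c=0 d=-623/528
  seg 1: a=4 b=-557/66 c=-623/88 d=1721/264
  seg 2: a=-5 b=-73/24 c=549/44 d=-1435/264
  seg 3: a=-1 b=185/33 c=-337/88 d=337/528
S(15/4) = -14395/5632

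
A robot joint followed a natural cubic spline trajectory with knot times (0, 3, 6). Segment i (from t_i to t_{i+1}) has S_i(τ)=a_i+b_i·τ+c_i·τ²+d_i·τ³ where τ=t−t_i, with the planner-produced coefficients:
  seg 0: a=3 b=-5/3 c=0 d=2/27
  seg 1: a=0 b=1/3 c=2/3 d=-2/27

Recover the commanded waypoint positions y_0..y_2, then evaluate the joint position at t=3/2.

y_0=3 y_1=0 y_2=5
S(3/2) = 3/4

y_0 = S_0(0) = a_0 = 3
y_1 = S_1(0) = a_1 = 0
y_2 = S_1(3) = 5
t_q=3/2 is in segment 0 (τ=3/2); S_0(τ)=3/4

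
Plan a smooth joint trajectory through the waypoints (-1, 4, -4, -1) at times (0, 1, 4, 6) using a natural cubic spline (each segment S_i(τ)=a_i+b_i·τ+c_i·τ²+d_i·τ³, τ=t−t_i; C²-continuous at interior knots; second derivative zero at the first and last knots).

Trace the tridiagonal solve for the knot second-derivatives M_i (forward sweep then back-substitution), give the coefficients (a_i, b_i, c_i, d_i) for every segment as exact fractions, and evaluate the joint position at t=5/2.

Δ: Δ0=5, Δ1=-8/3, Δ2=3/2
row 1: diag=8, rhs=-46; c'=3/8, d'=-23/4
row 2: denom=10−3·3/8=71/8; d'=(25−3·-23/4)/(71/8)=338/71
back: M2=338/71
back: M1=-23/4−3/8·338/71=-535/71
M: M0=0, M1=-535/71, M2=338/71, M3=0
seg 0: a=-1, c=M0/2=0, d=(M1−M0)/(6·1)=-535/426, b=Δ0−h0·(2M0+M1)/6=2665/426
seg 1: a=4, c=M1/2=-535/142, d=(M2−M1)/(6·3)=97/142, b=Δ1−h1·(2M1+M2)/6=530/213
seg 2: a=-4, c=M2/2=169/71, d=(M3−M2)/(6·2)=-169/426, b=Δ2−h2·(2M2+M3)/6=-713/426
t_q=5/2 → seg 1, τ=3/2; S=4+530/213·τ+-535/142·τ²+97/142·τ³=1773/1136

  seg 0: a=-1 b=2665/426 c=0 d=-535/426
  seg 1: a=4 b=530/213 c=-535/142 d=97/142
  seg 2: a=-4 b=-713/426 c=169/71 d=-169/426
S(5/2) = 1773/1136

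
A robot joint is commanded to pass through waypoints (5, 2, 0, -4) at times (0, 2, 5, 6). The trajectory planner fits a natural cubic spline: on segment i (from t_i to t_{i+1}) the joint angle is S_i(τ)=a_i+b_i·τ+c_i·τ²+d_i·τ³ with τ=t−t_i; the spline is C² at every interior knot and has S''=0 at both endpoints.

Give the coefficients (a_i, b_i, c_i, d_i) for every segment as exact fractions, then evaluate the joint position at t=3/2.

Δ: Δ0=-3/2, Δ1=-2/3, Δ2=-4
row 1: diag=10, rhs=5; c'=3/10, d'=1/2
row 2: denom=8−3·3/10=71/10; d'=(-20−3·1/2)/(71/10)=-215/71
back: M2=-215/71
back: M1=1/2−3/10·-215/71=100/71
M: M0=0, M1=100/71, M2=-215/71, M3=0
seg 0: a=5, c=M0/2=0, d=(M1−M0)/(6·2)=25/213, b=Δ0−h0·(2M0+M1)/6=-839/426
seg 1: a=2, c=M1/2=50/71, d=(M2−M1)/(6·3)=-35/142, b=Δ1−h1·(2M1+M2)/6=-239/426
seg 2: a=0, c=M2/2=-215/142, d=(M3−M2)/(6·1)=215/426, b=Δ2−h2·(2M2+M3)/6=-637/213
t_q=3/2 → seg 0, τ=3/2; S=5+-839/426·τ+0·τ²+25/213·τ³=1387/568

  seg 0: a=5 b=-839/426 c=0 d=25/213
  seg 1: a=2 b=-239/426 c=50/71 d=-35/142
  seg 2: a=0 b=-637/213 c=-215/142 d=215/426
S(3/2) = 1387/568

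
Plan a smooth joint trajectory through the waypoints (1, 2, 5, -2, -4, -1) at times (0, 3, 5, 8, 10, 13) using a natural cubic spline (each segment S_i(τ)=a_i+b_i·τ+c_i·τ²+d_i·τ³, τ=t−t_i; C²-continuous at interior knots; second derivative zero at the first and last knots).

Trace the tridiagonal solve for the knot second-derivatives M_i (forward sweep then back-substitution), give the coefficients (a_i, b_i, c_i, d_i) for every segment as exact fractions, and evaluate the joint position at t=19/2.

Δ: Δ0=1/3, Δ1=3/2, Δ2=-7/3, Δ3=-1, Δ4=1
row 1: diag=10, rhs=7; c'=1/5, d'=7/10
row 2: denom=10−2·1/5=48/5; d'=(-23−2·7/10)/(48/5)=-61/24
row 3: denom=10−3·5/16=145/16; d'=(8−3·-61/24)/(145/16)=50/29
row 4: denom=10−2·32/145=1386/145; d'=(12−2·50/29)/(1386/145)=620/693
back: M4=620/693
back: M3=50/29−32/145·620/693=1058/693
back: M2=-61/24−5/16·1058/693=-2092/693
back: M1=7/10−1/5·-2092/693=1807/1386
M: M0=0, M1=1807/1386, M2=-2092/693, M3=1058/693, M4=620/693, M5=0
seg 0: a=1, c=M0/2=0, d=(M1−M0)/(6·3)=1807/24948, b=Δ0−h0·(2M0+M1)/6=-883/2772
seg 1: a=2, c=M1/2=1807/2772, d=(M2−M1)/(6·2)=-1997/5544, b=Δ1−h1·(2M1+M2)/6=2269/1386
seg 2: a=5, c=M2/2=-1046/693, d=(M3−M2)/(6·3)=25/99, b=Δ2−h2·(2M2+M3)/6=-6/77
seg 3: a=-2, c=M3/2=529/693, d=(M4−M3)/(6·2)=-73/1386, b=Δ3−h3·(2M3+M4)/6=-535/231
seg 4: a=-4, c=M4/2=310/693, d=(M5−M4)/(6·3)=-310/6237, b=Δ4−h4·(2M4+M5)/6=73/693
t_q=19/2 → seg 3, τ=3/2; S=-2+-535/231·τ+529/693·τ²+-73/1386·τ³=-4847/1232

  seg 0: a=1 b=-883/2772 c=0 d=1807/24948
  seg 1: a=2 b=2269/1386 c=1807/2772 d=-1997/5544
  seg 2: a=5 b=-6/77 c=-1046/693 d=25/99
  seg 3: a=-2 b=-535/231 c=529/693 d=-73/1386
  seg 4: a=-4 b=73/693 c=310/693 d=-310/6237
S(19/2) = -4847/1232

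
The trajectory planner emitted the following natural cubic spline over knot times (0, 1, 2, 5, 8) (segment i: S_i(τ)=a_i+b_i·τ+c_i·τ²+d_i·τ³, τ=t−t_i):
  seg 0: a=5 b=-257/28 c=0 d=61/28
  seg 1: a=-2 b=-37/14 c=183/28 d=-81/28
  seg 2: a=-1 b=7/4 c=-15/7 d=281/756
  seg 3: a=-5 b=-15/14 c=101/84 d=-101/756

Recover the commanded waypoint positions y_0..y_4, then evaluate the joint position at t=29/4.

y_0 = S_0(0) = a_0 = 5
y_1 = S_1(0) = a_1 = -2
y_2 = S_2(0) = a_2 = -1
y_3 = S_3(0) = a_3 = -5
y_4 = S_3(3) = -1
t_q=29/4 is in segment 3 (τ=9/4); S_3(τ)=-5099/1792

y_0=5 y_1=-2 y_2=-1 y_3=-5 y_4=-1
S(29/4) = -5099/1792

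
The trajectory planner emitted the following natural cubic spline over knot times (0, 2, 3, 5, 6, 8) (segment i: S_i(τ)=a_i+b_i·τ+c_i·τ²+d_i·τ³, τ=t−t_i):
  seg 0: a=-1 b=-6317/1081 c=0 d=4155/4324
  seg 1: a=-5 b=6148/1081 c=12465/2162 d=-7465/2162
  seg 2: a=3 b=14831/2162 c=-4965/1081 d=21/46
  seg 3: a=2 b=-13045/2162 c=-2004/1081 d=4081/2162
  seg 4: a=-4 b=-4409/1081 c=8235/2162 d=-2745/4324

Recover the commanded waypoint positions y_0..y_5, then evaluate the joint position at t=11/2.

y_0 = S_0(0) = a_0 = -1
y_1 = S_1(0) = a_1 = -5
y_2 = S_2(0) = a_2 = 3
y_3 = S_3(0) = a_3 = 2
y_4 = S_4(0) = a_4 = -4
y_5 = S_4(2) = -2
t_q=11/2 is in segment 3 (τ=1/2); S_3(τ)=-21523/17296

y_0=-1 y_1=-5 y_2=3 y_3=2 y_4=-4 y_5=-2
S(11/2) = -21523/17296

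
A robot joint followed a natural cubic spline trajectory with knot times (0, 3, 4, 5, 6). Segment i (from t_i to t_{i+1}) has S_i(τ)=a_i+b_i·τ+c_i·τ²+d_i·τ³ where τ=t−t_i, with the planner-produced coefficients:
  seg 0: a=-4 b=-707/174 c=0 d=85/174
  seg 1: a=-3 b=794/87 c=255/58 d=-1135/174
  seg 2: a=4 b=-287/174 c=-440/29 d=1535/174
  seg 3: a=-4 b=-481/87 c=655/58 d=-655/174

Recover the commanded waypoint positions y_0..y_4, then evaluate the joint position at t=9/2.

y_0=-4 y_1=-3 y_2=4 y_3=-4 y_4=-2
S(9/2) = 225/464

y_0 = S_0(0) = a_0 = -4
y_1 = S_1(0) = a_1 = -3
y_2 = S_2(0) = a_2 = 4
y_3 = S_3(0) = a_3 = -4
y_4 = S_3(1) = -2
t_q=9/2 is in segment 2 (τ=1/2); S_2(τ)=225/464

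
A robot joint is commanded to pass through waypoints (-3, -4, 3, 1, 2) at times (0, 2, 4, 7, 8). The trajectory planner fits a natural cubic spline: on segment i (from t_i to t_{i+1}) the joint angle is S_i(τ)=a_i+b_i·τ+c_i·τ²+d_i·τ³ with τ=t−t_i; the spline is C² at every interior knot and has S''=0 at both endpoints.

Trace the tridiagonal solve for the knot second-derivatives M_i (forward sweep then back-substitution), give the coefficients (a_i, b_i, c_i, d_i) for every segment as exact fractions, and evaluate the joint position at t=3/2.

Δ: Δ0=-1/2, Δ1=7/2, Δ2=-2/3, Δ3=1
row 1: diag=8, rhs=24; c'=1/4, d'=3
row 2: denom=10−2·1/4=19/2; d'=(-25−2·3)/(19/2)=-62/19
row 3: denom=8−3·6/19=134/19; d'=(10−3·-62/19)/(134/19)=188/67
back: M3=188/67
back: M2=-62/19−6/19·188/67=-278/67
back: M1=3−1/4·-278/67=541/134
M: M0=0, M1=541/134, M2=-278/67, M3=188/67, M4=0
seg 0: a=-3, c=M0/2=0, d=(M1−M0)/(6·2)=541/1608, b=Δ0−h0·(2M0+M1)/6=-371/201
seg 1: a=-4, c=M1/2=541/268, d=(M2−M1)/(6·2)=-1097/1608, b=Δ1−h1·(2M1+M2)/6=881/402
seg 2: a=3, c=M2/2=-139/67, d=(M3−M2)/(6·3)=233/603, b=Δ2−h2·(2M2+M3)/6=418/201
seg 3: a=1, c=M3/2=94/67, d=(M4−M3)/(6·1)=-94/201, b=Δ3−h3·(2M3+M4)/6=13/201
t_q=3/2 → seg 0, τ=3/2; S=-3+-371/201·τ+0·τ²+541/1608·τ³=-19867/4288

  seg 0: a=-3 b=-371/201 c=0 d=541/1608
  seg 1: a=-4 b=881/402 c=541/268 d=-1097/1608
  seg 2: a=3 b=418/201 c=-139/67 d=233/603
  seg 3: a=1 b=13/201 c=94/67 d=-94/201
S(3/2) = -19867/4288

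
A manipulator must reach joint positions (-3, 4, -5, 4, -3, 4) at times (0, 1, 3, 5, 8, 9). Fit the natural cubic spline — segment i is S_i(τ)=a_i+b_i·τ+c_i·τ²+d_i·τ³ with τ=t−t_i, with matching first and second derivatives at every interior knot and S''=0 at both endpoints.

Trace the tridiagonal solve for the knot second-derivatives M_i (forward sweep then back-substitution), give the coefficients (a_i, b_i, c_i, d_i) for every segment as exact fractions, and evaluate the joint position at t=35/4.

  seg 0: a=-3 b=42445/4398 c=0 d=-11659/4398
  seg 1: a=4 b=3734/2199 c=-11659/1466 d=42695/17592
  seg 2: a=-5 b=-4355/4398 c=19377/2932 d=-33985/17592
  seg 3: a=4 b=4976/2199 c=-3652/733 d=843/733
  seg 4: a=-3 b=7523/2199 c=3935/733 d=-3935/2199
S(35/4) = 85877/46912

Δ: Δ0=7, Δ1=-9/2, Δ2=9/2, Δ3=-7/3, Δ4=7
row 1: diag=6, rhs=-69; c'=1/3, d'=-23/2
row 2: denom=8−2·1/3=22/3; d'=(54−2·-23/2)/(22/3)=21/2
row 3: denom=10−2·3/11=104/11; d'=(-41−2·21/2)/(104/11)=-341/52
row 4: denom=8−3·33/104=733/104; d'=(56−3·-341/52)/(733/104)=7870/733
back: M4=7870/733
back: M3=-341/52−33/104·7870/733=-7304/733
back: M2=21/2−3/11·-7304/733=19377/1466
back: M1=-23/2−1/3·19377/1466=-11659/733
M: M0=0, M1=-11659/733, M2=19377/1466, M3=-7304/733, M4=7870/733, M5=0
seg 0: a=-3, c=M0/2=0, d=(M1−M0)/(6·1)=-11659/4398, b=Δ0−h0·(2M0+M1)/6=42445/4398
seg 1: a=4, c=M1/2=-11659/1466, d=(M2−M1)/(6·2)=42695/17592, b=Δ1−h1·(2M1+M2)/6=3734/2199
seg 2: a=-5, c=M2/2=19377/2932, d=(M3−M2)/(6·2)=-33985/17592, b=Δ2−h2·(2M2+M3)/6=-4355/4398
seg 3: a=4, c=M3/2=-3652/733, d=(M4−M3)/(6·3)=843/733, b=Δ3−h3·(2M3+M4)/6=4976/2199
seg 4: a=-3, c=M4/2=3935/733, d=(M5−M4)/(6·1)=-3935/2199, b=Δ4−h4·(2M4+M5)/6=7523/2199
t_q=35/4 → seg 4, τ=3/4; S=-3+7523/2199·τ+3935/733·τ²+-3935/2199·τ³=85877/46912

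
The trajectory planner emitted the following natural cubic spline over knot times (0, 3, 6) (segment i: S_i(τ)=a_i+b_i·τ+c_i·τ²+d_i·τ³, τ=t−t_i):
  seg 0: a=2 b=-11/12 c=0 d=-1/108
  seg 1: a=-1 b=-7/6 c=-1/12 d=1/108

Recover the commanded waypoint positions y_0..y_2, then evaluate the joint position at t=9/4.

y_0=2 y_1=-1 y_2=-5
S(9/4) = -43/256

y_0 = S_0(0) = a_0 = 2
y_1 = S_1(0) = a_1 = -1
y_2 = S_1(3) = -5
t_q=9/4 is in segment 0 (τ=9/4); S_0(τ)=-43/256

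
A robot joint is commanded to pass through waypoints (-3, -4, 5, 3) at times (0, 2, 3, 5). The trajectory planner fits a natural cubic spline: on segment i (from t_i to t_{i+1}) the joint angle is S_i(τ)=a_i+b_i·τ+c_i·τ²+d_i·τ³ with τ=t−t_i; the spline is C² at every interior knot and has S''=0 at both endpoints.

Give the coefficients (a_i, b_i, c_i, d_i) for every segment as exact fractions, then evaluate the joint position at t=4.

Δ: Δ0=-1/2, Δ1=9, Δ2=-1
row 1: diag=6, rhs=57; c'=1/6, d'=19/2
row 2: denom=6−1·1/6=35/6; d'=(-60−1·19/2)/(35/6)=-417/35
back: M2=-417/35
back: M1=19/2−1/6·-417/35=402/35
M: M0=0, M1=402/35, M2=-417/35, M3=0
seg 0: a=-3, c=M0/2=0, d=(M1−M0)/(6·2)=67/70, b=Δ0−h0·(2M0+M1)/6=-303/70
seg 1: a=-4, c=M1/2=201/35, d=(M2−M1)/(6·1)=-39/10, b=Δ1−h1·(2M1+M2)/6=501/70
seg 2: a=5, c=M2/2=-417/70, d=(M3−M2)/(6·2)=139/140, b=Δ2−h2·(2M2+M3)/6=243/35
t_q=4 → seg 2, τ=1; S=5+243/35·τ+-417/70·τ²+139/140·τ³=977/140

  seg 0: a=-3 b=-303/70 c=0 d=67/70
  seg 1: a=-4 b=501/70 c=201/35 d=-39/10
  seg 2: a=5 b=243/35 c=-417/70 d=139/140
S(4) = 977/140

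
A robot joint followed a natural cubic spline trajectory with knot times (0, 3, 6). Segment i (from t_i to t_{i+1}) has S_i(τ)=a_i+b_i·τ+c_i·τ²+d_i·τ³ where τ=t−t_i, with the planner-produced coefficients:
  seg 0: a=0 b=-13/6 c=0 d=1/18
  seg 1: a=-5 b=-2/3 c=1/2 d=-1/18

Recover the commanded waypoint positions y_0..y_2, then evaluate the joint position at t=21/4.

y_0 = S_0(0) = a_0 = 0
y_1 = S_1(0) = a_1 = -5
y_2 = S_1(3) = -4
t_q=21/4 is in segment 1 (τ=9/4); S_1(τ)=-589/128

y_0=0 y_1=-5 y_2=-4
S(21/4) = -589/128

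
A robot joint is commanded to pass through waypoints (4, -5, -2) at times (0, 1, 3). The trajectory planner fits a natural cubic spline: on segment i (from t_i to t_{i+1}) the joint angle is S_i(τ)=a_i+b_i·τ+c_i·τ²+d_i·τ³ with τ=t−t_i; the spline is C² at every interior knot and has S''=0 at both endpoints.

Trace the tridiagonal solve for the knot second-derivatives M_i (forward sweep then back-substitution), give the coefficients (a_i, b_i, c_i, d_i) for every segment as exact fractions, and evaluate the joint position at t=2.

  seg 0: a=4 b=-43/4 c=0 d=7/4
  seg 1: a=-5 b=-11/2 c=21/4 d=-7/8
S(2) = -49/8

Δ: Δ0=-9, Δ1=3/2
row 1: diag=6, rhs=63; c'=1/3, d'=21/2
back: M1=21/2
M: M0=0, M1=21/2, M2=0
seg 0: a=4, c=M0/2=0, d=(M1−M0)/(6·1)=7/4, b=Δ0−h0·(2M0+M1)/6=-43/4
seg 1: a=-5, c=M1/2=21/4, d=(M2−M1)/(6·2)=-7/8, b=Δ1−h1·(2M1+M2)/6=-11/2
t_q=2 → seg 1, τ=1; S=-5+-11/2·τ+21/4·τ²+-7/8·τ³=-49/8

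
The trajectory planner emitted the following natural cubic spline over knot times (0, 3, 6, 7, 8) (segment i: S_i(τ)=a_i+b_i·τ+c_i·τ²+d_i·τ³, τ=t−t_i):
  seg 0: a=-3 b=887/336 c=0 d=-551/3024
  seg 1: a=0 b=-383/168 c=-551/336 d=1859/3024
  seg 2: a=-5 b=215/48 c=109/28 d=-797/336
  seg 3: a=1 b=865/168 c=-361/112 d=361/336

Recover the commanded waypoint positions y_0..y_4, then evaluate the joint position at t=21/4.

y_0=-3 y_1=0 y_2=-5 y_3=1 y_4=4
S(21/4) = -46083/7168

y_0 = S_0(0) = a_0 = -3
y_1 = S_1(0) = a_1 = 0
y_2 = S_2(0) = a_2 = -5
y_3 = S_3(0) = a_3 = 1
y_4 = S_3(1) = 4
t_q=21/4 is in segment 1 (τ=9/4); S_1(τ)=-46083/7168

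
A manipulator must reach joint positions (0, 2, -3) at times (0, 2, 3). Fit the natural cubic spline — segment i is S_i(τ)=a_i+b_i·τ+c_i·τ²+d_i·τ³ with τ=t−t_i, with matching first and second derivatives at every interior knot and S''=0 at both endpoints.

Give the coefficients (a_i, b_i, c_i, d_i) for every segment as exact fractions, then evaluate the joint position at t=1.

  seg 0: a=0 b=3 c=0 d=-1/2
  seg 1: a=2 b=-3 c=-3 d=1
S(1) = 5/2

Δ: Δ0=1, Δ1=-5
row 1: diag=6, rhs=-36; c'=1/6, d'=-6
back: M1=-6
M: M0=0, M1=-6, M2=0
seg 0: a=0, c=M0/2=0, d=(M1−M0)/(6·2)=-1/2, b=Δ0−h0·(2M0+M1)/6=3
seg 1: a=2, c=M1/2=-3, d=(M2−M1)/(6·1)=1, b=Δ1−h1·(2M1+M2)/6=-3
t_q=1 → seg 0, τ=1; S=0+3·τ+0·τ²+-1/2·τ³=5/2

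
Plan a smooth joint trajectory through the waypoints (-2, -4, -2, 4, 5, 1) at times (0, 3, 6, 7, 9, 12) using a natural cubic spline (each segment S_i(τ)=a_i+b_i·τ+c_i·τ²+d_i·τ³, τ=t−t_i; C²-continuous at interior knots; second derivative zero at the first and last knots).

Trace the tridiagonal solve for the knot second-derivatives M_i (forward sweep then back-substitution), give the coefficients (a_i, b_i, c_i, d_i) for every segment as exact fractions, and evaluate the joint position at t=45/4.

  seg 0: a=-2 b=-295/792 c=0 d=-233/7128
  seg 1: a=-4 b=-497/396 c=-233/792 d=2221/7128
  seg 2: a=-2 b=4271/792 c=497/198 d=-137/72
  seg 3: a=4 b=207/44 c=-2533/792 d=217/396
  seg 4: a=5 b=-599/396 c=71/792 d=-71/7128
S(45/4) = 10909/5632

Δ: Δ0=-2/3, Δ1=2/3, Δ2=6, Δ3=1/2, Δ4=-4/3
row 1: diag=12, rhs=8; c'=1/4, d'=2/3
row 2: denom=8−3·1/4=29/4; d'=(32−3·2/3)/(29/4)=120/29
row 3: denom=6−1·4/29=170/29; d'=(-33−1·120/29)/(170/29)=-1077/170
row 4: denom=10−2·29/85=792/85; d'=(-11−2·-1077/170)/(792/85)=71/396
back: M4=71/396
back: M3=-1077/170−29/85·71/396=-2533/396
back: M2=120/29−4/29·-2533/396=497/99
back: M1=2/3−1/4·497/99=-233/396
M: M0=0, M1=-233/396, M2=497/99, M3=-2533/396, M4=71/396, M5=0
seg 0: a=-2, c=M0/2=0, d=(M1−M0)/(6·3)=-233/7128, b=Δ0−h0·(2M0+M1)/6=-295/792
seg 1: a=-4, c=M1/2=-233/792, d=(M2−M1)/(6·3)=2221/7128, b=Δ1−h1·(2M1+M2)/6=-497/396
seg 2: a=-2, c=M2/2=497/198, d=(M3−M2)/(6·1)=-137/72, b=Δ2−h2·(2M2+M3)/6=4271/792
seg 3: a=4, c=M3/2=-2533/792, d=(M4−M3)/(6·2)=217/396, b=Δ3−h3·(2M3+M4)/6=207/44
seg 4: a=5, c=M4/2=71/792, d=(M5−M4)/(6·3)=-71/7128, b=Δ4−h4·(2M4+M5)/6=-599/396
t_q=45/4 → seg 4, τ=9/4; S=5+-599/396·τ+71/792·τ²+-71/7128·τ³=10909/5632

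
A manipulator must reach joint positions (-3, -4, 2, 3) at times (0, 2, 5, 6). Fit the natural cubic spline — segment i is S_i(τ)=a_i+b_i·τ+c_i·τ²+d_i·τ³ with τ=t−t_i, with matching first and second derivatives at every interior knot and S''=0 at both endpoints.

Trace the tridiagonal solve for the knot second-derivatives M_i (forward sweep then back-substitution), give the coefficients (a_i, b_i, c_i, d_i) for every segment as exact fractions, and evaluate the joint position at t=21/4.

  seg 0: a=-3 b=-163/142 c=0 d=23/142
  seg 1: a=-4 b=113/142 c=69/71 d=-27/142
  seg 2: a=2 b=106/71 c=-105/142 d=35/142
S(21/4) = 21183/9088

Δ: Δ0=-1/2, Δ1=2, Δ2=1
row 1: diag=10, rhs=15; c'=3/10, d'=3/2
row 2: denom=8−3·3/10=71/10; d'=(-6−3·3/2)/(71/10)=-105/71
back: M2=-105/71
back: M1=3/2−3/10·-105/71=138/71
M: M0=0, M1=138/71, M2=-105/71, M3=0
seg 0: a=-3, c=M0/2=0, d=(M1−M0)/(6·2)=23/142, b=Δ0−h0·(2M0+M1)/6=-163/142
seg 1: a=-4, c=M1/2=69/71, d=(M2−M1)/(6·3)=-27/142, b=Δ1−h1·(2M1+M2)/6=113/142
seg 2: a=2, c=M2/2=-105/142, d=(M3−M2)/(6·1)=35/142, b=Δ2−h2·(2M2+M3)/6=106/71
t_q=21/4 → seg 2, τ=1/4; S=2+106/71·τ+-105/142·τ²+35/142·τ³=21183/9088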